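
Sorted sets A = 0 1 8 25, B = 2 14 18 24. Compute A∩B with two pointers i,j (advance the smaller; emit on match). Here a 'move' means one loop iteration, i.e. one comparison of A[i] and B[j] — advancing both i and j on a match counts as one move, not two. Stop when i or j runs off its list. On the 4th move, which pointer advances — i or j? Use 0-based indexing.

[i=0,j=0] 0<2 → i++
[i=1,j=0] 1<2 → i++
[i=2,j=0] 8>2 → j++
[i=2,j=1] 8<14 → i++

i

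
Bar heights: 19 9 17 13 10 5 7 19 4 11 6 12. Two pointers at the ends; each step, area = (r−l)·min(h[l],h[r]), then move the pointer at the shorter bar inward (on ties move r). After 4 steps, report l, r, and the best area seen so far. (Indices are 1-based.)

l=1, r=8, best area=132

[1,12] min(19,12)*11=132 best=132 * → r--
[1,11] min(19,6)*10=60 best=132 → r--
[1,10] min(19,11)*9=99 best=132 → r--
[1,9] min(19,4)*8=32 best=132 → r--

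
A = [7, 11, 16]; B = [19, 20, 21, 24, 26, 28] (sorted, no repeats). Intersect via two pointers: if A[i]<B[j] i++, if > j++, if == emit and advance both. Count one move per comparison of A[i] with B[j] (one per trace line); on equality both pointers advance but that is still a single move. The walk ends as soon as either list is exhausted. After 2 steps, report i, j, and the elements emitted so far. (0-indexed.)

i=2, j=0, emitted=[]

i=0 j=0: 7<19, i++
i=1 j=0: 11<19, i++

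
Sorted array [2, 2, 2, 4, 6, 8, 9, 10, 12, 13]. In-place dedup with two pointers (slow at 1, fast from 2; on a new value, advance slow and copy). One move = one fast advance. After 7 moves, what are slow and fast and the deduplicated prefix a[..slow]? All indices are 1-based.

slow=1 fast=2: a[fast]=2=a[slow] dup, fast++
slow=1 fast=3: a[fast]=2=a[slow] dup, fast++
slow=1 fast=4: a[fast]=4≠a[slow]=2 write a[2]=4, slow++,fast++
slow=2 fast=5: a[fast]=6≠a[slow]=4 write a[3]=6, slow++,fast++
slow=3 fast=6: a[fast]=8≠a[slow]=6 write a[4]=8, slow++,fast++
slow=4 fast=7: a[fast]=9≠a[slow]=8 write a[5]=9, slow++,fast++
slow=5 fast=8: a[fast]=10≠a[slow]=9 write a[6]=10, slow++,fast++

slow=6, fast=9, prefix=[2, 4, 6, 8, 9, 10]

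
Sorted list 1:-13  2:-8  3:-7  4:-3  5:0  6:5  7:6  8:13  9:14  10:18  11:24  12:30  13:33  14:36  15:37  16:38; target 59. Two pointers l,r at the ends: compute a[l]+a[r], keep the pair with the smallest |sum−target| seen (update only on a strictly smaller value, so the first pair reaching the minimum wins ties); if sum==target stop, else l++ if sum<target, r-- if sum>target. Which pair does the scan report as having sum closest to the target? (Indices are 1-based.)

l=1 r=16: -13+38=25 d=34 *, l++
l=2 r=16: -8+38=30 d=29 *, l++
l=3 r=16: -7+38=31 d=28 *, l++
l=4 r=16: -3+38=35 d=24 *, l++
l=5 r=16: 0+38=38 d=21 *, l++
l=6 r=16: 5+38=43 d=16 *, l++
l=7 r=16: 6+38=44 d=15 *, l++
l=8 r=16: 13+38=51 d=8 *, l++
l=9 r=16: 14+38=52 d=7 *, l++
l=10 r=16: 18+38=56 d=3 *, l++
l=11 r=16: 24+38=62 d=3, r--
l=11 r=15: 24+37=61 d=2 *, r--
l=11 r=14: 24+36=60 d=1 *, r--
l=11 r=13: 24+33=57 d=2, l++
l=12 r=13: 30+33=63 d=4, r--

pair (24, 36) with sum 60 (|Δ|=1)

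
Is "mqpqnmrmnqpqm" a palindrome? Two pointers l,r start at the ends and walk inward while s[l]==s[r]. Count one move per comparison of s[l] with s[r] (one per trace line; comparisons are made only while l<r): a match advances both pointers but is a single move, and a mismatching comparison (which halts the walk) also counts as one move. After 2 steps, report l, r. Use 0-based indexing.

[0,12] 'm'=='m' → l++,r--
[1,11] 'q'=='q' → l++,r--

l=2, r=10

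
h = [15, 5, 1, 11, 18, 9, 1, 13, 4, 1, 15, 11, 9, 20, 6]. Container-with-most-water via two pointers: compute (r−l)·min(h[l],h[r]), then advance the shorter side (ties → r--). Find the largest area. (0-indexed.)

[0,14] min(15,6)*14=84 best=84 * → r--
[0,13] min(15,20)*13=195 best=195 * → l++
[1,13] min(5,20)*12=60 best=195 → l++
[2,13] min(1,20)*11=11 best=195 → l++
[3,13] min(11,20)*10=110 best=195 → l++
[4,13] min(18,20)*9=162 best=195 → l++
[5,13] min(9,20)*8=72 best=195 → l++
[6,13] min(1,20)*7=7 best=195 → l++
[7,13] min(13,20)*6=78 best=195 → l++
[8,13] min(4,20)*5=20 best=195 → l++
[9,13] min(1,20)*4=4 best=195 → l++
[10,13] min(15,20)*3=45 best=195 → l++
[11,13] min(11,20)*2=22 best=195 → l++
[12,13] min(9,20)*1=9 best=195 → l++

max area = 195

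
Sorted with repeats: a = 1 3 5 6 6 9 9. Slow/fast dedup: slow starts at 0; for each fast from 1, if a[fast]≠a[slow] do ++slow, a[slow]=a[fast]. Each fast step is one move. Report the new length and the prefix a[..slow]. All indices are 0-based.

length 5; prefix = [1, 3, 5, 6, 9]

(s=0,f=1) a[fast]=3≠a[slow]=1 write a[1]=3 → slow++,fast++
(s=1,f=2) a[fast]=5≠a[slow]=3 write a[2]=5 → slow++,fast++
(s=2,f=3) a[fast]=6≠a[slow]=5 write a[3]=6 → slow++,fast++
(s=3,f=4) a[fast]=6=a[slow] dup → fast++
(s=3,f=5) a[fast]=9≠a[slow]=6 write a[4]=9 → slow++,fast++
(s=4,f=6) a[fast]=9=a[slow] dup → fast++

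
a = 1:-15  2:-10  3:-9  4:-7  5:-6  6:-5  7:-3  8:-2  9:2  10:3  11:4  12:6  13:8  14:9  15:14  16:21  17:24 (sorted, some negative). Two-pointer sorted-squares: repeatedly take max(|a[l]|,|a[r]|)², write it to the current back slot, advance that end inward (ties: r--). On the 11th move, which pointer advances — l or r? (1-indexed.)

l=1 r=17: |-15|<=|24| out[17]=576, r--
l=1 r=16: |-15|<=|21| out[16]=441, r--
l=1 r=15: |-15|>|14| out[15]=225, l++
l=2 r=15: |-10|<=|14| out[14]=196, r--
l=2 r=14: |-10|>|9| out[13]=100, l++
l=3 r=14: |-9|<=|9| out[12]=81, r--
l=3 r=13: |-9|>|8| out[11]=81, l++
l=4 r=13: |-7|<=|8| out[10]=64, r--
l=4 r=12: |-7|>|6| out[9]=49, l++
l=5 r=12: |-6|<=|6| out[8]=36, r--
l=5 r=11: |-6|>|4| out[7]=36, l++

l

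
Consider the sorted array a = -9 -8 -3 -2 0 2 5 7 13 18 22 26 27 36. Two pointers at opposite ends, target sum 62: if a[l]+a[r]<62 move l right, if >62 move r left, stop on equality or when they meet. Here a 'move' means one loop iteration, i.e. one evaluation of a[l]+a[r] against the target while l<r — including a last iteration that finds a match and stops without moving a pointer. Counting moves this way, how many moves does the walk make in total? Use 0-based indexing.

[0,13] -9+36=27 <62 → l++
[1,13] -8+36=28 <62 → l++
[2,13] -3+36=33 <62 → l++
[3,13] -2+36=34 <62 → l++
[4,13] 0+36=36 <62 → l++
[5,13] 2+36=38 <62 → l++
[6,13] 5+36=41 <62 → l++
[7,13] 7+36=43 <62 → l++
[8,13] 13+36=49 <62 → l++
[9,13] 18+36=54 <62 → l++
[10,13] 22+36=58 <62 → l++
[11,13] 26+36=62 → found

12 moves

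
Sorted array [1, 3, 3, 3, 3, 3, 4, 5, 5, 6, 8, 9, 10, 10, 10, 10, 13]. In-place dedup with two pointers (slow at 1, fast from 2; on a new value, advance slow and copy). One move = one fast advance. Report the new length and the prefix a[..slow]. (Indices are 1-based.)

slow=1 fast=2: a[fast]=3≠a[slow]=1 write a[2]=3, slow++,fast++
slow=2 fast=3: a[fast]=3=a[slow] dup, fast++
slow=2 fast=4: a[fast]=3=a[slow] dup, fast++
slow=2 fast=5: a[fast]=3=a[slow] dup, fast++
slow=2 fast=6: a[fast]=3=a[slow] dup, fast++
slow=2 fast=7: a[fast]=4≠a[slow]=3 write a[3]=4, slow++,fast++
slow=3 fast=8: a[fast]=5≠a[slow]=4 write a[4]=5, slow++,fast++
slow=4 fast=9: a[fast]=5=a[slow] dup, fast++
slow=4 fast=10: a[fast]=6≠a[slow]=5 write a[5]=6, slow++,fast++
slow=5 fast=11: a[fast]=8≠a[slow]=6 write a[6]=8, slow++,fast++
slow=6 fast=12: a[fast]=9≠a[slow]=8 write a[7]=9, slow++,fast++
slow=7 fast=13: a[fast]=10≠a[slow]=9 write a[8]=10, slow++,fast++
slow=8 fast=14: a[fast]=10=a[slow] dup, fast++
slow=8 fast=15: a[fast]=10=a[slow] dup, fast++
slow=8 fast=16: a[fast]=10=a[slow] dup, fast++
slow=8 fast=17: a[fast]=13≠a[slow]=10 write a[9]=13, slow++,fast++

length 9; prefix = [1, 3, 4, 5, 6, 8, 9, 10, 13]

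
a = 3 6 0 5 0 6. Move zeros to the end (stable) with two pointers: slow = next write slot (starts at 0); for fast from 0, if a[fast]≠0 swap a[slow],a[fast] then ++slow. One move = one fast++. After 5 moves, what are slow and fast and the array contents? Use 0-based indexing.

slow=3, fast=5, a=[3, 6, 5, 0, 0, 6]

(s=0,f=0) a[fast]=3≠0 swap→a[0]=3 → slow++,fast++
(s=1,f=1) a[fast]=6≠0 swap→a[1]=6 → slow++,fast++
(s=2,f=2) a[fast]=0 → fast++
(s=2,f=3) a[fast]=5≠0 swap→a[2]=5 → slow++,fast++
(s=3,f=4) a[fast]=0 → fast++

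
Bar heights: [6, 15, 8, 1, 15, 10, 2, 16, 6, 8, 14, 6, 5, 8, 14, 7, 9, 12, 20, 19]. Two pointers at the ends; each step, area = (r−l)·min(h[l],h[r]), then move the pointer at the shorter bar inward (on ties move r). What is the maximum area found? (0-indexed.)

l=0 r=19: min(6,19)*19=114 best=114 *, l++
l=1 r=19: min(15,19)*18=270 best=270 *, l++
l=2 r=19: min(8,19)*17=136 best=270, l++
l=3 r=19: min(1,19)*16=16 best=270, l++
l=4 r=19: min(15,19)*15=225 best=270, l++
l=5 r=19: min(10,19)*14=140 best=270, l++
l=6 r=19: min(2,19)*13=26 best=270, l++
l=7 r=19: min(16,19)*12=192 best=270, l++
l=8 r=19: min(6,19)*11=66 best=270, l++
l=9 r=19: min(8,19)*10=80 best=270, l++
l=10 r=19: min(14,19)*9=126 best=270, l++
l=11 r=19: min(6,19)*8=48 best=270, l++
l=12 r=19: min(5,19)*7=35 best=270, l++
l=13 r=19: min(8,19)*6=48 best=270, l++
l=14 r=19: min(14,19)*5=70 best=270, l++
l=15 r=19: min(7,19)*4=28 best=270, l++
l=16 r=19: min(9,19)*3=27 best=270, l++
l=17 r=19: min(12,19)*2=24 best=270, l++
l=18 r=19: min(20,19)*1=19 best=270, r--

max area = 270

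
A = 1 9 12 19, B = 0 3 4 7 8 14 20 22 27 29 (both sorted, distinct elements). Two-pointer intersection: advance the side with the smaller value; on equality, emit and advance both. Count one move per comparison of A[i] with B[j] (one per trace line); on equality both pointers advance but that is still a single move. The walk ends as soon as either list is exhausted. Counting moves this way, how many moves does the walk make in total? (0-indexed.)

10 moves

[i=0,j=0] 1>0 → j++
[i=0,j=1] 1<3 → i++
[i=1,j=1] 9>3 → j++
[i=1,j=2] 9>4 → j++
[i=1,j=3] 9>7 → j++
[i=1,j=4] 9>8 → j++
[i=1,j=5] 9<14 → i++
[i=2,j=5] 12<14 → i++
[i=3,j=5] 19>14 → j++
[i=3,j=6] 19<20 → i++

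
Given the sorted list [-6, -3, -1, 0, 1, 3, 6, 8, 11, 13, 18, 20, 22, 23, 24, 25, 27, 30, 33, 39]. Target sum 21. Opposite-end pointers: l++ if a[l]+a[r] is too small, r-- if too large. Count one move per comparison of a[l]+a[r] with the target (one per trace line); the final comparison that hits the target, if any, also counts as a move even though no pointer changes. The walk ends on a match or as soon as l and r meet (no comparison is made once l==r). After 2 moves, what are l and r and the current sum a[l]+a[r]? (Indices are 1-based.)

l=1, r=18, sum=24

l=1 r=20: -6+39=33 >21, r--
l=1 r=19: -6+33=27 >21, r--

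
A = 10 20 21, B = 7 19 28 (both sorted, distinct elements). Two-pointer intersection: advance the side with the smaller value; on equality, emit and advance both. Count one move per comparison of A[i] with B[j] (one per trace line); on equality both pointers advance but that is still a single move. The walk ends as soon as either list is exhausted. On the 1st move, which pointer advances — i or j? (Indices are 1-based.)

j

i=1 j=1: 10>7, j++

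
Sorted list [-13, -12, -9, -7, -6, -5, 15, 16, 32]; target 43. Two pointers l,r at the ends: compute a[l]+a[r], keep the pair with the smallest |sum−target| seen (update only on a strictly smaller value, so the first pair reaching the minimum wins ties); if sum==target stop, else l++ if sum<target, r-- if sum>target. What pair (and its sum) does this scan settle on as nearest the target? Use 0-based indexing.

pair (15, 32) with sum 47 (|Δ|=4)

l=0 r=8: -13+32=19 d=24 *, l++
l=1 r=8: -12+32=20 d=23 *, l++
l=2 r=8: -9+32=23 d=20 *, l++
l=3 r=8: -7+32=25 d=18 *, l++
l=4 r=8: -6+32=26 d=17 *, l++
l=5 r=8: -5+32=27 d=16 *, l++
l=6 r=8: 15+32=47 d=4 *, r--
l=6 r=7: 15+16=31 d=12, l++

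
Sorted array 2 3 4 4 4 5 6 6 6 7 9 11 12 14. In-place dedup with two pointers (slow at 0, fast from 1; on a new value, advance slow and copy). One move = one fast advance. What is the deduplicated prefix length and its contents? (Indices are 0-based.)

(s=0,f=1) a[fast]=3≠a[slow]=2 write a[1]=3 → slow++,fast++
(s=1,f=2) a[fast]=4≠a[slow]=3 write a[2]=4 → slow++,fast++
(s=2,f=3) a[fast]=4=a[slow] dup → fast++
(s=2,f=4) a[fast]=4=a[slow] dup → fast++
(s=2,f=5) a[fast]=5≠a[slow]=4 write a[3]=5 → slow++,fast++
(s=3,f=6) a[fast]=6≠a[slow]=5 write a[4]=6 → slow++,fast++
(s=4,f=7) a[fast]=6=a[slow] dup → fast++
(s=4,f=8) a[fast]=6=a[slow] dup → fast++
(s=4,f=9) a[fast]=7≠a[slow]=6 write a[5]=7 → slow++,fast++
(s=5,f=10) a[fast]=9≠a[slow]=7 write a[6]=9 → slow++,fast++
(s=6,f=11) a[fast]=11≠a[slow]=9 write a[7]=11 → slow++,fast++
(s=7,f=12) a[fast]=12≠a[slow]=11 write a[8]=12 → slow++,fast++
(s=8,f=13) a[fast]=14≠a[slow]=12 write a[9]=14 → slow++,fast++

length 10; prefix = [2, 3, 4, 5, 6, 7, 9, 11, 12, 14]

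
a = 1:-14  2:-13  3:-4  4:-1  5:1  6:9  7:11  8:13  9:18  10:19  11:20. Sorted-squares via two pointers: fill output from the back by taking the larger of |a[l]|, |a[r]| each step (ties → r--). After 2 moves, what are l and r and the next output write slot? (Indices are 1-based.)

l=1, r=9, next write slot=9

[1,11] |-14|<=|20| out[11]=400 → r--
[1,10] |-14|<=|19| out[10]=361 → r--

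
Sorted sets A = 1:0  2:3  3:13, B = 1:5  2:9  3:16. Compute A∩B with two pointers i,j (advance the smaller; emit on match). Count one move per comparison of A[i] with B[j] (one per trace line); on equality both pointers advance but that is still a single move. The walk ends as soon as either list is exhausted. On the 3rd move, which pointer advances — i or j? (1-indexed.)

j

[i=1,j=1] 0<5 → i++
[i=2,j=1] 3<5 → i++
[i=3,j=1] 13>5 → j++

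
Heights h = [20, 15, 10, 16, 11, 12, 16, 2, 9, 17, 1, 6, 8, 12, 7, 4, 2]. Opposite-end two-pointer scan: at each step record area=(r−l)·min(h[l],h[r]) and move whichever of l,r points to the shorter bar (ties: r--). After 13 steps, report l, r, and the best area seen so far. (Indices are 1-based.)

[1,17] min(20,2)*16=32 best=32 * → r--
[1,16] min(20,4)*15=60 best=60 * → r--
[1,15] min(20,7)*14=98 best=98 * → r--
[1,14] min(20,12)*13=156 best=156 * → r--
[1,13] min(20,8)*12=96 best=156 → r--
[1,12] min(20,6)*11=66 best=156 → r--
[1,11] min(20,1)*10=10 best=156 → r--
[1,10] min(20,17)*9=153 best=156 → r--
[1,9] min(20,9)*8=72 best=156 → r--
[1,8] min(20,2)*7=14 best=156 → r--
[1,7] min(20,16)*6=96 best=156 → r--
[1,6] min(20,12)*5=60 best=156 → r--
[1,5] min(20,11)*4=44 best=156 → r--

l=1, r=4, best area=156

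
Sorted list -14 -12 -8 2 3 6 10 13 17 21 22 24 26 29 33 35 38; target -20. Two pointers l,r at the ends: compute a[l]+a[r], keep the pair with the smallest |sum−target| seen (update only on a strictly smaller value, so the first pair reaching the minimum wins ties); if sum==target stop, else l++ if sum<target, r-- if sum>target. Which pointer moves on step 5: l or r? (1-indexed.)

l=1 r=17: -14+38=24 d=44 *, r--
l=1 r=16: -14+35=21 d=41 *, r--
l=1 r=15: -14+33=19 d=39 *, r--
l=1 r=14: -14+29=15 d=35 *, r--
l=1 r=13: -14+26=12 d=32 *, r--

r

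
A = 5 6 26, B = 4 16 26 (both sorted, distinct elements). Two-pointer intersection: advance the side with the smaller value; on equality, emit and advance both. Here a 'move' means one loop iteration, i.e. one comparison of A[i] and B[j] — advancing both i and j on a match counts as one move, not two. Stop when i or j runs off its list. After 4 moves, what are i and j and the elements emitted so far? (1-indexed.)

i=3, j=3, emitted=[]

[i=1,j=1] 5>4 → j++
[i=1,j=2] 5<16 → i++
[i=2,j=2] 6<16 → i++
[i=3,j=2] 26>16 → j++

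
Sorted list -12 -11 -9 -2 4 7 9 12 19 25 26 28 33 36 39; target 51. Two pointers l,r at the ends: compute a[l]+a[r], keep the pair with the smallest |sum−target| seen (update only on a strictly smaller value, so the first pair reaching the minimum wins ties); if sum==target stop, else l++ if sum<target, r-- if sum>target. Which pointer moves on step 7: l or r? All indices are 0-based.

l

l=0 r=14: -12+39=27 d=24 *, l++
l=1 r=14: -11+39=28 d=23 *, l++
l=2 r=14: -9+39=30 d=21 *, l++
l=3 r=14: -2+39=37 d=14 *, l++
l=4 r=14: 4+39=43 d=8 *, l++
l=5 r=14: 7+39=46 d=5 *, l++
l=6 r=14: 9+39=48 d=3 *, l++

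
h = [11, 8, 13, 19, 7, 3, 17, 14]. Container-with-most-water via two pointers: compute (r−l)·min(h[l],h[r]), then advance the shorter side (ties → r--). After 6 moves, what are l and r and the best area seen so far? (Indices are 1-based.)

[1,8] min(11,14)*7=77 best=77 * → l++
[2,8] min(8,14)*6=48 best=77 → l++
[3,8] min(13,14)*5=65 best=77 → l++
[4,8] min(19,14)*4=56 best=77 → r--
[4,7] min(19,17)*3=51 best=77 → r--
[4,6] min(19,3)*2=6 best=77 → r--

l=4, r=5, best area=77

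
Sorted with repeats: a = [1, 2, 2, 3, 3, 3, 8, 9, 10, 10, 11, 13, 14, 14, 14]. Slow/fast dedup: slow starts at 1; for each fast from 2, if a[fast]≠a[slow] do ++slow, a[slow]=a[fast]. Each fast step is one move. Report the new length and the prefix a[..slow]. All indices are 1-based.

length 9; prefix = [1, 2, 3, 8, 9, 10, 11, 13, 14]

(s=1,f=2) a[fast]=2≠a[slow]=1 write a[2]=2 → slow++,fast++
(s=2,f=3) a[fast]=2=a[slow] dup → fast++
(s=2,f=4) a[fast]=3≠a[slow]=2 write a[3]=3 → slow++,fast++
(s=3,f=5) a[fast]=3=a[slow] dup → fast++
(s=3,f=6) a[fast]=3=a[slow] dup → fast++
(s=3,f=7) a[fast]=8≠a[slow]=3 write a[4]=8 → slow++,fast++
(s=4,f=8) a[fast]=9≠a[slow]=8 write a[5]=9 → slow++,fast++
(s=5,f=9) a[fast]=10≠a[slow]=9 write a[6]=10 → slow++,fast++
(s=6,f=10) a[fast]=10=a[slow] dup → fast++
(s=6,f=11) a[fast]=11≠a[slow]=10 write a[7]=11 → slow++,fast++
(s=7,f=12) a[fast]=13≠a[slow]=11 write a[8]=13 → slow++,fast++
(s=8,f=13) a[fast]=14≠a[slow]=13 write a[9]=14 → slow++,fast++
(s=9,f=14) a[fast]=14=a[slow] dup → fast++
(s=9,f=15) a[fast]=14=a[slow] dup → fast++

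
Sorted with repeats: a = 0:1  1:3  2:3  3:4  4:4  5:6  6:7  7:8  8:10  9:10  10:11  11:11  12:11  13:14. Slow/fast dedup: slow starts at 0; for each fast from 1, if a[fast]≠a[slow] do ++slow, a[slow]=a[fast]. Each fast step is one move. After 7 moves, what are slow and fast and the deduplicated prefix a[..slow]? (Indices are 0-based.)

slow=0 fast=1: a[fast]=3≠a[slow]=1 write a[1]=3, slow++,fast++
slow=1 fast=2: a[fast]=3=a[slow] dup, fast++
slow=1 fast=3: a[fast]=4≠a[slow]=3 write a[2]=4, slow++,fast++
slow=2 fast=4: a[fast]=4=a[slow] dup, fast++
slow=2 fast=5: a[fast]=6≠a[slow]=4 write a[3]=6, slow++,fast++
slow=3 fast=6: a[fast]=7≠a[slow]=6 write a[4]=7, slow++,fast++
slow=4 fast=7: a[fast]=8≠a[slow]=7 write a[5]=8, slow++,fast++

slow=5, fast=8, prefix=[1, 3, 4, 6, 7, 8]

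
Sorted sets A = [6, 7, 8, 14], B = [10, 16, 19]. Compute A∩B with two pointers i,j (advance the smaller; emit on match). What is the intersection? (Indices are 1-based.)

[i=1,j=1] 6<10 → i++
[i=2,j=1] 7<10 → i++
[i=3,j=1] 8<10 → i++
[i=4,j=1] 14>10 → j++
[i=4,j=2] 14<16 → i++

intersection = []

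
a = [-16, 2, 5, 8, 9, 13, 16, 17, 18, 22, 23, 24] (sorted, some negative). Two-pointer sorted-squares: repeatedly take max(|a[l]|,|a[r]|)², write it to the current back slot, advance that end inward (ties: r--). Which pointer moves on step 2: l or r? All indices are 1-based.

l=1 r=12: |-16|<=|24| out[12]=576, r--
l=1 r=11: |-16|<=|23| out[11]=529, r--

r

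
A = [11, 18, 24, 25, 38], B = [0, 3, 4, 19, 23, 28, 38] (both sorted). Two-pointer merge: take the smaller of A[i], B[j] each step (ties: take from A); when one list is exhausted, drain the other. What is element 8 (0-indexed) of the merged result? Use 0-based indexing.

merged[8] = 25

i=0 j=0: A[i]=11>B[j]=0 take 0, j++
i=0 j=1: A[i]=11>B[j]=3 take 3, j++
i=0 j=2: A[i]=11>B[j]=4 take 4, j++
i=0 j=3: A[i]=11<=B[j]=19 take 11, i++
i=1 j=3: A[i]=18<=B[j]=19 take 18, i++
i=2 j=3: A[i]=24>B[j]=19 take 19, j++
i=2 j=4: A[i]=24>B[j]=23 take 23, j++
i=2 j=5: A[i]=24<=B[j]=28 take 24, i++
i=3 j=5: A[i]=25<=B[j]=28 take 25, i++
i=4 j=5: A[i]=38>B[j]=28 take 28, j++
i=4 j=6: A[i]=38<=B[j]=38 take 38, i++
i=5 j=6: A done, take B[j]=38, j++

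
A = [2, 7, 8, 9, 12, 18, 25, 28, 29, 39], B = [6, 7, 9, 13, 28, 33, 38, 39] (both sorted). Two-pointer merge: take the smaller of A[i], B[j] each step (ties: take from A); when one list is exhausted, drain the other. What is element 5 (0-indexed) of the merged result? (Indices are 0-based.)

merged[5] = 9

i=0 j=0: A[i]=2<=B[j]=6 take 2, i++
i=1 j=0: A[i]=7>B[j]=6 take 6, j++
i=1 j=1: A[i]=7<=B[j]=7 take 7, i++
i=2 j=1: A[i]=8>B[j]=7 take 7, j++
i=2 j=2: A[i]=8<=B[j]=9 take 8, i++
i=3 j=2: A[i]=9<=B[j]=9 take 9, i++
i=4 j=2: A[i]=12>B[j]=9 take 9, j++
i=4 j=3: A[i]=12<=B[j]=13 take 12, i++
i=5 j=3: A[i]=18>B[j]=13 take 13, j++
i=5 j=4: A[i]=18<=B[j]=28 take 18, i++
i=6 j=4: A[i]=25<=B[j]=28 take 25, i++
i=7 j=4: A[i]=28<=B[j]=28 take 28, i++
i=8 j=4: A[i]=29>B[j]=28 take 28, j++
i=8 j=5: A[i]=29<=B[j]=33 take 29, i++
i=9 j=5: A[i]=39>B[j]=33 take 33, j++
i=9 j=6: A[i]=39>B[j]=38 take 38, j++
i=9 j=7: A[i]=39<=B[j]=39 take 39, i++
i=10 j=7: A done, take B[j]=39, j++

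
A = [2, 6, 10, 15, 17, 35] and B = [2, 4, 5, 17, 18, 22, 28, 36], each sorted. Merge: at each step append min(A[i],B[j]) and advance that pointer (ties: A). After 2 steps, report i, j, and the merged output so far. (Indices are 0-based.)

i=0 j=0: A[i]=2<=B[j]=2 take 2, i++
i=1 j=0: A[i]=6>B[j]=2 take 2, j++

i=1, j=1, merged so far=[2, 2]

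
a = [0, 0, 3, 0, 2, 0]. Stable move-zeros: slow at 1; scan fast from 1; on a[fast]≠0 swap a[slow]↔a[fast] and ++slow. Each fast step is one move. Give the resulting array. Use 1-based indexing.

[3, 2, 0, 0, 0, 0]

(s=1,f=1) a[fast]=0 → fast++
(s=1,f=2) a[fast]=0 → fast++
(s=1,f=3) a[fast]=3≠0 swap→a[1]=3 → slow++,fast++
(s=2,f=4) a[fast]=0 → fast++
(s=2,f=5) a[fast]=2≠0 swap→a[2]=2 → slow++,fast++
(s=3,f=6) a[fast]=0 → fast++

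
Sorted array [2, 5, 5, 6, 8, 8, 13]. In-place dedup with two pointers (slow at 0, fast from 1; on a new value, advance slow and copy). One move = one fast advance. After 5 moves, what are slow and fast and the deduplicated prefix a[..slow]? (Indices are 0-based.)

slow=3, fast=6, prefix=[2, 5, 6, 8]

slow=0 fast=1: a[fast]=5≠a[slow]=2 write a[1]=5, slow++,fast++
slow=1 fast=2: a[fast]=5=a[slow] dup, fast++
slow=1 fast=3: a[fast]=6≠a[slow]=5 write a[2]=6, slow++,fast++
slow=2 fast=4: a[fast]=8≠a[slow]=6 write a[3]=8, slow++,fast++
slow=3 fast=5: a[fast]=8=a[slow] dup, fast++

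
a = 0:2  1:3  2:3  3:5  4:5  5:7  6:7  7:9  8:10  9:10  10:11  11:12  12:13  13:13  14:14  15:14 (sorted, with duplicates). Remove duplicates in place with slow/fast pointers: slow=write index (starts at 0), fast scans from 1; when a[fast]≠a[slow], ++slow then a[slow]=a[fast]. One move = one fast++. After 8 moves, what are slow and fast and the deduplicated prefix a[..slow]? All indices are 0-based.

slow=5, fast=9, prefix=[2, 3, 5, 7, 9, 10]

slow=0 fast=1: a[fast]=3≠a[slow]=2 write a[1]=3, slow++,fast++
slow=1 fast=2: a[fast]=3=a[slow] dup, fast++
slow=1 fast=3: a[fast]=5≠a[slow]=3 write a[2]=5, slow++,fast++
slow=2 fast=4: a[fast]=5=a[slow] dup, fast++
slow=2 fast=5: a[fast]=7≠a[slow]=5 write a[3]=7, slow++,fast++
slow=3 fast=6: a[fast]=7=a[slow] dup, fast++
slow=3 fast=7: a[fast]=9≠a[slow]=7 write a[4]=9, slow++,fast++
slow=4 fast=8: a[fast]=10≠a[slow]=9 write a[5]=10, slow++,fast++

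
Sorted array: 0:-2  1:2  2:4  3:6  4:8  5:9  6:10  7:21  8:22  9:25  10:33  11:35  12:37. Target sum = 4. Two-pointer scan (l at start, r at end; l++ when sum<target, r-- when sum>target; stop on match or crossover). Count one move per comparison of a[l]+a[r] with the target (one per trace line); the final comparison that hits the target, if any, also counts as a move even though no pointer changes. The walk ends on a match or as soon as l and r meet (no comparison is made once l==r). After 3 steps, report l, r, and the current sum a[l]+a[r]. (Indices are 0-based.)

[0,12] -2+37=35 >4 → r--
[0,11] -2+35=33 >4 → r--
[0,10] -2+33=31 >4 → r--

l=0, r=9, sum=23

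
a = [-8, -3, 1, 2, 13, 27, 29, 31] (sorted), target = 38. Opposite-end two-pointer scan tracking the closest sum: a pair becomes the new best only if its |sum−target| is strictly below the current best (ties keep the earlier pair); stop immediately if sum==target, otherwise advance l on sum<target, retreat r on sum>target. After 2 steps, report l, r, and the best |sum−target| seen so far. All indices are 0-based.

l=0 r=7: -8+31=23 d=15 *, l++
l=1 r=7: -3+31=28 d=10 *, l++

l=2, r=7, best |Δ|=10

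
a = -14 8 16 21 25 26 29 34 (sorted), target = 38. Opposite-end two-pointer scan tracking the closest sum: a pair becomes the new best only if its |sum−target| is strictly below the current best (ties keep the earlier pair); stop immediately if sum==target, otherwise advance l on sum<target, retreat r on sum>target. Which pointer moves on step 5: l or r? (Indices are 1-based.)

r

l=1 r=8: -14+34=20 d=18 *, l++
l=2 r=8: 8+34=42 d=4 *, r--
l=2 r=7: 8+29=37 d=1 *, l++
l=3 r=7: 16+29=45 d=7, r--
l=3 r=6: 16+26=42 d=4, r--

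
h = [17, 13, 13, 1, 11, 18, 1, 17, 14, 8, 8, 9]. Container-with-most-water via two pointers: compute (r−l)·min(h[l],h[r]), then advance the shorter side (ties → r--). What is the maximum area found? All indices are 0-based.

max area = 119

l=0 r=11: min(17,9)*11=99 best=99 *, r--
l=0 r=10: min(17,8)*10=80 best=99, r--
l=0 r=9: min(17,8)*9=72 best=99, r--
l=0 r=8: min(17,14)*8=112 best=112 *, r--
l=0 r=7: min(17,17)*7=119 best=119 *, r--
l=0 r=6: min(17,1)*6=6 best=119, r--
l=0 r=5: min(17,18)*5=85 best=119, l++
l=1 r=5: min(13,18)*4=52 best=119, l++
l=2 r=5: min(13,18)*3=39 best=119, l++
l=3 r=5: min(1,18)*2=2 best=119, l++
l=4 r=5: min(11,18)*1=11 best=119, l++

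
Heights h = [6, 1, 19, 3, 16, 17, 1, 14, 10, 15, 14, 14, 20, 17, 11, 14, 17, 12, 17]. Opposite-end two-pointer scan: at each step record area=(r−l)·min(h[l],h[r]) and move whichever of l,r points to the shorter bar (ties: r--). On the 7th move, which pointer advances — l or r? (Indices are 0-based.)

r

l=0 r=18: min(6,17)*18=108 best=108 *, l++
l=1 r=18: min(1,17)*17=17 best=108, l++
l=2 r=18: min(19,17)*16=272 best=272 *, r--
l=2 r=17: min(19,12)*15=180 best=272, r--
l=2 r=16: min(19,17)*14=238 best=272, r--
l=2 r=15: min(19,14)*13=182 best=272, r--
l=2 r=14: min(19,11)*12=132 best=272, r--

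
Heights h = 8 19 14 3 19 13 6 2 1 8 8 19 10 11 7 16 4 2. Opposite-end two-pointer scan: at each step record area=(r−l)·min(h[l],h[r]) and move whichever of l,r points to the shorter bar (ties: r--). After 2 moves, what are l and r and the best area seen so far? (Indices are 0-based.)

l=0, r=15, best area=64

[0,17] min(8,2)*17=34 best=34 * → r--
[0,16] min(8,4)*16=64 best=64 * → r--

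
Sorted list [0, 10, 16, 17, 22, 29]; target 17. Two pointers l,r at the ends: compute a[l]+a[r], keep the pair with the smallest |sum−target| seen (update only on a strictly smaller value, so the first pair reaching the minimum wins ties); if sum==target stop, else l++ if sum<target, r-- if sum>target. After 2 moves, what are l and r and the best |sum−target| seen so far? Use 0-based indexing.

l=0 r=5: 0+29=29 d=12 *, r--
l=0 r=4: 0+22=22 d=5 *, r--

l=0, r=3, best |Δ|=5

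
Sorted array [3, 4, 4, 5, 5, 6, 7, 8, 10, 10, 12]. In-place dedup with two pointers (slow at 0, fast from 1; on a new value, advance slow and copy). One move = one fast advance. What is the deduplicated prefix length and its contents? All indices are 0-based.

(s=0,f=1) a[fast]=4≠a[slow]=3 write a[1]=4 → slow++,fast++
(s=1,f=2) a[fast]=4=a[slow] dup → fast++
(s=1,f=3) a[fast]=5≠a[slow]=4 write a[2]=5 → slow++,fast++
(s=2,f=4) a[fast]=5=a[slow] dup → fast++
(s=2,f=5) a[fast]=6≠a[slow]=5 write a[3]=6 → slow++,fast++
(s=3,f=6) a[fast]=7≠a[slow]=6 write a[4]=7 → slow++,fast++
(s=4,f=7) a[fast]=8≠a[slow]=7 write a[5]=8 → slow++,fast++
(s=5,f=8) a[fast]=10≠a[slow]=8 write a[6]=10 → slow++,fast++
(s=6,f=9) a[fast]=10=a[slow] dup → fast++
(s=6,f=10) a[fast]=12≠a[slow]=10 write a[7]=12 → slow++,fast++

length 8; prefix = [3, 4, 5, 6, 7, 8, 10, 12]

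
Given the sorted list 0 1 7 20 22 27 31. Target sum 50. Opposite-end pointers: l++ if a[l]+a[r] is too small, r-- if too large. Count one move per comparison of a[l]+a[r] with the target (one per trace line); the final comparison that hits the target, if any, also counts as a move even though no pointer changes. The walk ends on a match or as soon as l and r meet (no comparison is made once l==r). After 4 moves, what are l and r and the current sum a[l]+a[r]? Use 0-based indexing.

l=3, r=5, sum=47

[0,6] 0+31=31 <50 → l++
[1,6] 1+31=32 <50 → l++
[2,6] 7+31=38 <50 → l++
[3,6] 20+31=51 >50 → r--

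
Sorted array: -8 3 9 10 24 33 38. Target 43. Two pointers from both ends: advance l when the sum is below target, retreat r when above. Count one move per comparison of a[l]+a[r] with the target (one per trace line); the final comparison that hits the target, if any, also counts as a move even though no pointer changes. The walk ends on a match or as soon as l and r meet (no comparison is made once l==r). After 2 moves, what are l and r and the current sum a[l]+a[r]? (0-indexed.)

l=2, r=6, sum=47

[0,6] -8+38=30 <43 → l++
[1,6] 3+38=41 <43 → l++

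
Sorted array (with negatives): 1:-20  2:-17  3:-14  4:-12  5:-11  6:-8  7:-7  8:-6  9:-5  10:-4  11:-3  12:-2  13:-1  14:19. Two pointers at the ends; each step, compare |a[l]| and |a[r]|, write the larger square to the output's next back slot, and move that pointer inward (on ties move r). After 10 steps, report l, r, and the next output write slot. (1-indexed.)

[1,14] |-20|>|19| out[14]=400 → l++
[2,14] |-17|<=|19| out[13]=361 → r--
[2,13] |-17|>|-1| out[12]=289 → l++
[3,13] |-14|>|-1| out[11]=196 → l++
[4,13] |-12|>|-1| out[10]=144 → l++
[5,13] |-11|>|-1| out[9]=121 → l++
[6,13] |-8|>|-1| out[8]=64 → l++
[7,13] |-7|>|-1| out[7]=49 → l++
[8,13] |-6|>|-1| out[6]=36 → l++
[9,13] |-5|>|-1| out[5]=25 → l++

l=10, r=13, next write slot=4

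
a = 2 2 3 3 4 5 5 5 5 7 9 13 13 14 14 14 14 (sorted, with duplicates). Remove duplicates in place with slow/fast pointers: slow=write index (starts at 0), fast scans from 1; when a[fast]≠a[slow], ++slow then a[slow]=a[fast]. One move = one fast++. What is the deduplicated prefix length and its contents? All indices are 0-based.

length 8; prefix = [2, 3, 4, 5, 7, 9, 13, 14]

(s=0,f=1) a[fast]=2=a[slow] dup → fast++
(s=0,f=2) a[fast]=3≠a[slow]=2 write a[1]=3 → slow++,fast++
(s=1,f=3) a[fast]=3=a[slow] dup → fast++
(s=1,f=4) a[fast]=4≠a[slow]=3 write a[2]=4 → slow++,fast++
(s=2,f=5) a[fast]=5≠a[slow]=4 write a[3]=5 → slow++,fast++
(s=3,f=6) a[fast]=5=a[slow] dup → fast++
(s=3,f=7) a[fast]=5=a[slow] dup → fast++
(s=3,f=8) a[fast]=5=a[slow] dup → fast++
(s=3,f=9) a[fast]=7≠a[slow]=5 write a[4]=7 → slow++,fast++
(s=4,f=10) a[fast]=9≠a[slow]=7 write a[5]=9 → slow++,fast++
(s=5,f=11) a[fast]=13≠a[slow]=9 write a[6]=13 → slow++,fast++
(s=6,f=12) a[fast]=13=a[slow] dup → fast++
(s=6,f=13) a[fast]=14≠a[slow]=13 write a[7]=14 → slow++,fast++
(s=7,f=14) a[fast]=14=a[slow] dup → fast++
(s=7,f=15) a[fast]=14=a[slow] dup → fast++
(s=7,f=16) a[fast]=14=a[slow] dup → fast++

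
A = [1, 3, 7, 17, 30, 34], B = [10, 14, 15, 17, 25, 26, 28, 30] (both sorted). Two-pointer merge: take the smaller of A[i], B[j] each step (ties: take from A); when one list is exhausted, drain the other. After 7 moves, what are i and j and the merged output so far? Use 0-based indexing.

i=0 j=0: A[i]=1<=B[j]=10 take 1, i++
i=1 j=0: A[i]=3<=B[j]=10 take 3, i++
i=2 j=0: A[i]=7<=B[j]=10 take 7, i++
i=3 j=0: A[i]=17>B[j]=10 take 10, j++
i=3 j=1: A[i]=17>B[j]=14 take 14, j++
i=3 j=2: A[i]=17>B[j]=15 take 15, j++
i=3 j=3: A[i]=17<=B[j]=17 take 17, i++

i=4, j=3, merged so far=[1, 3, 7, 10, 14, 15, 17]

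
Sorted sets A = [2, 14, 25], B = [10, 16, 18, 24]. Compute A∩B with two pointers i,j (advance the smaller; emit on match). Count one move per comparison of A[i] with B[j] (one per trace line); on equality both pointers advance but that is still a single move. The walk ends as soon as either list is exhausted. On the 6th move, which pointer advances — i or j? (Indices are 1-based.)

[i=1,j=1] 2<10 → i++
[i=2,j=1] 14>10 → j++
[i=2,j=2] 14<16 → i++
[i=3,j=2] 25>16 → j++
[i=3,j=3] 25>18 → j++
[i=3,j=4] 25>24 → j++

j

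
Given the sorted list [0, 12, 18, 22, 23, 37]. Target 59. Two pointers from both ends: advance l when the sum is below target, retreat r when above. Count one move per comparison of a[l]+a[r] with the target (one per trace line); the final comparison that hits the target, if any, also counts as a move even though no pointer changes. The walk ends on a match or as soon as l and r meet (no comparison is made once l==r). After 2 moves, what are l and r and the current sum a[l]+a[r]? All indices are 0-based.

l=0 r=5: 0+37=37 <59, l++
l=1 r=5: 12+37=49 <59, l++

l=2, r=5, sum=55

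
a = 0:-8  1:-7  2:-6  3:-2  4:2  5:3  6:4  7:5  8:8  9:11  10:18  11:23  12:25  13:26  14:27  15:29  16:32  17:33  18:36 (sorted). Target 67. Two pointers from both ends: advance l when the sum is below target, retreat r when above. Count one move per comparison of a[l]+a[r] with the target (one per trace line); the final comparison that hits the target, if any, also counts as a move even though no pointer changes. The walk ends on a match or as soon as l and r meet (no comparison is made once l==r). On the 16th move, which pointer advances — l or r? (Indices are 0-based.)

l

l=0 r=18: -8+36=28 <67, l++
l=1 r=18: -7+36=29 <67, l++
l=2 r=18: -6+36=30 <67, l++
l=3 r=18: -2+36=34 <67, l++
l=4 r=18: 2+36=38 <67, l++
l=5 r=18: 3+36=39 <67, l++
l=6 r=18: 4+36=40 <67, l++
l=7 r=18: 5+36=41 <67, l++
l=8 r=18: 8+36=44 <67, l++
l=9 r=18: 11+36=47 <67, l++
l=10 r=18: 18+36=54 <67, l++
l=11 r=18: 23+36=59 <67, l++
l=12 r=18: 25+36=61 <67, l++
l=13 r=18: 26+36=62 <67, l++
l=14 r=18: 27+36=63 <67, l++
l=15 r=18: 29+36=65 <67, l++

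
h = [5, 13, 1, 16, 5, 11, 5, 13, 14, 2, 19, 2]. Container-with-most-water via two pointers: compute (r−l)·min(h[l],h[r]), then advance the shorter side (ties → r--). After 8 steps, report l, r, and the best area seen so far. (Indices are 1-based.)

[1,12] min(5,2)*11=22 best=22 * → r--
[1,11] min(5,19)*10=50 best=50 * → l++
[2,11] min(13,19)*9=117 best=117 * → l++
[3,11] min(1,19)*8=8 best=117 → l++
[4,11] min(16,19)*7=112 best=117 → l++
[5,11] min(5,19)*6=30 best=117 → l++
[6,11] min(11,19)*5=55 best=117 → l++
[7,11] min(5,19)*4=20 best=117 → l++

l=8, r=11, best area=117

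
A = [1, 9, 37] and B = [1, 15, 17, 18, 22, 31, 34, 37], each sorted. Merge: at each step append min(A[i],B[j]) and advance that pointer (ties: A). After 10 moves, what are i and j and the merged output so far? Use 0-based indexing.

i=3, j=7, merged so far=[1, 1, 9, 15, 17, 18, 22, 31, 34, 37]

[i=0,j=0] A[i]=1<=B[j]=1 take 1 → i++
[i=1,j=0] A[i]=9>B[j]=1 take 1 → j++
[i=1,j=1] A[i]=9<=B[j]=15 take 9 → i++
[i=2,j=1] A[i]=37>B[j]=15 take 15 → j++
[i=2,j=2] A[i]=37>B[j]=17 take 17 → j++
[i=2,j=3] A[i]=37>B[j]=18 take 18 → j++
[i=2,j=4] A[i]=37>B[j]=22 take 22 → j++
[i=2,j=5] A[i]=37>B[j]=31 take 31 → j++
[i=2,j=6] A[i]=37>B[j]=34 take 34 → j++
[i=2,j=7] A[i]=37<=B[j]=37 take 37 → i++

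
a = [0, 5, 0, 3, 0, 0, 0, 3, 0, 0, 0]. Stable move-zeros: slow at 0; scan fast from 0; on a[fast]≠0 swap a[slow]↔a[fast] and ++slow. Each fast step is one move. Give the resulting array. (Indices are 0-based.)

slow=0 fast=0: a[fast]=0, fast++
slow=0 fast=1: a[fast]=5≠0 swap→a[0]=5, slow++,fast++
slow=1 fast=2: a[fast]=0, fast++
slow=1 fast=3: a[fast]=3≠0 swap→a[1]=3, slow++,fast++
slow=2 fast=4: a[fast]=0, fast++
slow=2 fast=5: a[fast]=0, fast++
slow=2 fast=6: a[fast]=0, fast++
slow=2 fast=7: a[fast]=3≠0 swap→a[2]=3, slow++,fast++
slow=3 fast=8: a[fast]=0, fast++
slow=3 fast=9: a[fast]=0, fast++
slow=3 fast=10: a[fast]=0, fast++

[5, 3, 3, 0, 0, 0, 0, 0, 0, 0, 0]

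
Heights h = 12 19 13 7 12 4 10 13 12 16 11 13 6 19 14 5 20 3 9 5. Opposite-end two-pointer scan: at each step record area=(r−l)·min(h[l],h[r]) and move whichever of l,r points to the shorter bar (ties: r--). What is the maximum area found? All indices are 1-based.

max area = 285

l=1 r=20: min(12,5)*19=95 best=95 *, r--
l=1 r=19: min(12,9)*18=162 best=162 *, r--
l=1 r=18: min(12,3)*17=51 best=162, r--
l=1 r=17: min(12,20)*16=192 best=192 *, l++
l=2 r=17: min(19,20)*15=285 best=285 *, l++
l=3 r=17: min(13,20)*14=182 best=285, l++
l=4 r=17: min(7,20)*13=91 best=285, l++
l=5 r=17: min(12,20)*12=144 best=285, l++
l=6 r=17: min(4,20)*11=44 best=285, l++
l=7 r=17: min(10,20)*10=100 best=285, l++
l=8 r=17: min(13,20)*9=117 best=285, l++
l=9 r=17: min(12,20)*8=96 best=285, l++
l=10 r=17: min(16,20)*7=112 best=285, l++
l=11 r=17: min(11,20)*6=66 best=285, l++
l=12 r=17: min(13,20)*5=65 best=285, l++
l=13 r=17: min(6,20)*4=24 best=285, l++
l=14 r=17: min(19,20)*3=57 best=285, l++
l=15 r=17: min(14,20)*2=28 best=285, l++
l=16 r=17: min(5,20)*1=5 best=285, l++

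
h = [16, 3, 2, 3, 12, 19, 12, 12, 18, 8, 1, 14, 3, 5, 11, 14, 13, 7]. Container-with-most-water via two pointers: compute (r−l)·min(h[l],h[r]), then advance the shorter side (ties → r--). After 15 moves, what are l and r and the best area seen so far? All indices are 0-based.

l=5, r=7, best area=210

l=0 r=17: min(16,7)*17=119 best=119 *, r--
l=0 r=16: min(16,13)*16=208 best=208 *, r--
l=0 r=15: min(16,14)*15=210 best=210 *, r--
l=0 r=14: min(16,11)*14=154 best=210, r--
l=0 r=13: min(16,5)*13=65 best=210, r--
l=0 r=12: min(16,3)*12=36 best=210, r--
l=0 r=11: min(16,14)*11=154 best=210, r--
l=0 r=10: min(16,1)*10=10 best=210, r--
l=0 r=9: min(16,8)*9=72 best=210, r--
l=0 r=8: min(16,18)*8=128 best=210, l++
l=1 r=8: min(3,18)*7=21 best=210, l++
l=2 r=8: min(2,18)*6=12 best=210, l++
l=3 r=8: min(3,18)*5=15 best=210, l++
l=4 r=8: min(12,18)*4=48 best=210, l++
l=5 r=8: min(19,18)*3=54 best=210, r--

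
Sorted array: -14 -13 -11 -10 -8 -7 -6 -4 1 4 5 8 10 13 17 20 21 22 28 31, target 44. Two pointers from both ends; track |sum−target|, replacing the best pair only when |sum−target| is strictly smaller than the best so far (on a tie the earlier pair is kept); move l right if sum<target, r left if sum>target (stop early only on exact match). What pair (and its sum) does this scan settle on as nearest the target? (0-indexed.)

pair (13, 31) with sum 44 (|Δ|=0)

[0,19] -14+31=17 d=27 * → l++
[1,19] -13+31=18 d=26 * → l++
[2,19] -11+31=20 d=24 * → l++
[3,19] -10+31=21 d=23 * → l++
[4,19] -8+31=23 d=21 * → l++
[5,19] -7+31=24 d=20 * → l++
[6,19] -6+31=25 d=19 * → l++
[7,19] -4+31=27 d=17 * → l++
[8,19] 1+31=32 d=12 * → l++
[9,19] 4+31=35 d=9 * → l++
[10,19] 5+31=36 d=8 * → l++
[11,19] 8+31=39 d=5 * → l++
[12,19] 10+31=41 d=3 * → l++
[13,19] 13+31=44 d=0 * → stop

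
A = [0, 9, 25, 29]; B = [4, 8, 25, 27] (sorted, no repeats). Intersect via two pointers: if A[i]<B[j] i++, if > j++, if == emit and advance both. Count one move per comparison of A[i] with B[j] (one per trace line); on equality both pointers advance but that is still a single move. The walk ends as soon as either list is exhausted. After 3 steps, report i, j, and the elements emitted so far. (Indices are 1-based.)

i=2, j=3, emitted=[]

i=1 j=1: 0<4, i++
i=2 j=1: 9>4, j++
i=2 j=2: 9>8, j++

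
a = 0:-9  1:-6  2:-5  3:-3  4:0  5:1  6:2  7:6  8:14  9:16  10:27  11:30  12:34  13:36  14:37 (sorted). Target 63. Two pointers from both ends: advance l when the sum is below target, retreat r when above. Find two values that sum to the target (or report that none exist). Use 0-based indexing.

(27, 36)

[0,14] -9+37=28 <63 → l++
[1,14] -6+37=31 <63 → l++
[2,14] -5+37=32 <63 → l++
[3,14] -3+37=34 <63 → l++
[4,14] 0+37=37 <63 → l++
[5,14] 1+37=38 <63 → l++
[6,14] 2+37=39 <63 → l++
[7,14] 6+37=43 <63 → l++
[8,14] 14+37=51 <63 → l++
[9,14] 16+37=53 <63 → l++
[10,14] 27+37=64 >63 → r--
[10,13] 27+36=63 → found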